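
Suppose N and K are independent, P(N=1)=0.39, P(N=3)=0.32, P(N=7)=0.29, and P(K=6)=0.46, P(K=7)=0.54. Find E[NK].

22.1052

E[NK] = Σ_n Σ_k nk · P(N=n)P(K=k)
 = 6·0.1794 + 7·0.2106 + 18·0.1472 + 21·0.1728 + 42·0.1334 + 49·0.1566
 = 1.0764 + 1.4742 + 2.6496 + 3.6288 + 5.6028 + 7.6734
 = 22.1052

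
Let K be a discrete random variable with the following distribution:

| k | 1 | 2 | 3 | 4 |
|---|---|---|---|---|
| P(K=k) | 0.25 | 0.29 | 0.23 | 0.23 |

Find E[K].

2.44

E[K] = Σ k·P(K=k)
 = 1·0.25 + 2·0.29 + 3·0.23 + 4·0.23
 = 0.25 + 0.58 + 0.69 + 0.92
 = 2.44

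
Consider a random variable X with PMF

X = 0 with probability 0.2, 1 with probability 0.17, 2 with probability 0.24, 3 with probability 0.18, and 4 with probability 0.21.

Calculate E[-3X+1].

E[-3X+1] = Σ (-3x+1)·P(X=x)
 = 1·0.2 + (-2)·0.17 + (-5)·0.24 + (-8)·0.18 + (-11)·0.21
 = 0.2 + (-0.34) + (-1.2) + (-1.44) + (-2.31)
 = -5.09

-5.09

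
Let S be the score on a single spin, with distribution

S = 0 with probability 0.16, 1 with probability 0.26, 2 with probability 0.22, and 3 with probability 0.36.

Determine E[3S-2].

E[3S-2] = Σ (3s-2)·P(S=s)
 = (-2)·0.16 + 1·0.26 + 4·0.22 + 7·0.36
 = (-0.32) + 0.26 + 0.88 + 2.52
 = 3.34

3.34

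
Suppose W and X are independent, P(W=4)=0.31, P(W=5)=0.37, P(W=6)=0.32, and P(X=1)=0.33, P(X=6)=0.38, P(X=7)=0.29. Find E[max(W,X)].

5.9633

E[max(W,X)] = Σ_w Σ_x max(w,x) · P(W=w)P(X=x)
 = 4·0.1023 + 6·0.1178 + 7·0.0899 + 5·0.1221 + 6·0.1406 + 7·0.1073 + 6·0.1056 + 6·0.1216 + 7·0.0928
 = 0.4092 + 0.7068 + 0.6293 + 0.6105 + 0.8436 + 0.7511 + 0.6336 + 0.7296 + 0.6496
 = 5.9633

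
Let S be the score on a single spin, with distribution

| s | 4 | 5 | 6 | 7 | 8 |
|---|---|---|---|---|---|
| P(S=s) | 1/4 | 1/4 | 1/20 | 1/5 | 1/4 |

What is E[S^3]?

E[S^3] = Σ s^3·P(S=s)
 = 64·1/4 + 125·1/4 + 216·1/20 + 343·1/5 + 512·1/4
 = 16 + 125/4 + 54/5 + 343/5 + 128
 = 5093/20

254.65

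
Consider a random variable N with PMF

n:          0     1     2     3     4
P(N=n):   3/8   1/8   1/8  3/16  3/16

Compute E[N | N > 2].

P(N > 2) = 3/16 + 3/16 = 3/8.
E[N | N > 2] = [3·3/16 + 4·3/16] / (3/8)
 = 21/16 / (3/8)
 = 7/2

3.5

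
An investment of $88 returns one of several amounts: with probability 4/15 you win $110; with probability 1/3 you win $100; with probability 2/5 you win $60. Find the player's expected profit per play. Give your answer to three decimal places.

-1.333

E[payout] = 110·4/15 + 100·1/3 + 60·2/5
 = 88/3 + 100/3 + 24
 = 260/3
Net = 260/3 - 88 = -4/3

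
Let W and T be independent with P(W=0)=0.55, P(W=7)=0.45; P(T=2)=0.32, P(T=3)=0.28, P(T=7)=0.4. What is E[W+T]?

7.43

E[W+T] = Σ_w Σ_t (w+t) · P(W=w)P(T=t)
 = 2·0.176 + 3·0.154 + 7·0.22 + 9·0.144 + 10·0.126 + 14·0.18
 = 0.352 + 0.462 + 1.54 + 1.296 + 1.26 + 2.52
 = 7.43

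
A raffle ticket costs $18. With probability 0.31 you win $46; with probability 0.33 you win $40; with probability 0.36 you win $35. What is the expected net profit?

E[payout] = 46·0.31 + 40·0.33 + 35·0.36
 = 14.26 + 13.2 + 12.6
 = 40.06
Net = 40.06 - 18 = 22.06

22.06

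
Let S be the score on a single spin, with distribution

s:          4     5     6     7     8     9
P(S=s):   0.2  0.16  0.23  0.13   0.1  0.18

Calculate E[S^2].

42.83

E[S^2] = Σ s^2·P(S=s)
 = 16·0.2 + 25·0.16 + 36·0.23 + 49·0.13 + 64·0.1 + 81·0.18
 = 3.2 + 4 + 8.28 + 6.37 + 6.4 + 14.58
 = 42.83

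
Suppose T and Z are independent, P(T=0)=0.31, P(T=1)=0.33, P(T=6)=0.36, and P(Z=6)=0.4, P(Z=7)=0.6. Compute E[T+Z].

E[T+Z] = Σ_t Σ_z (t+z) · P(T=t)P(Z=z)
 = 6·0.124 + 7·0.186 + 7·0.132 + 8·0.198 + 12·0.144 + 13·0.216
 = 0.744 + 1.302 + 0.924 + 1.584 + 1.728 + 2.808
 = 9.09

9.09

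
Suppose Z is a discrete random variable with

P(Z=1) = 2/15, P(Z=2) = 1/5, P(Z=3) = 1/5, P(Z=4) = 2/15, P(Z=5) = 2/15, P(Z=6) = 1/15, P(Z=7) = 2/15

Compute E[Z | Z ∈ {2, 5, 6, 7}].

P(Z ∈ {2, 5, 6, 7}) = 1/5 + 2/15 + 1/15 + 2/15 = 8/15.
E[Z | Z ∈ {2, 5, 6, 7}] = [2·1/5 + 5·2/15 + 6·1/15 + 7·2/15] / (8/15)
 = 12/5 / (8/15)
 = 9/2

4.5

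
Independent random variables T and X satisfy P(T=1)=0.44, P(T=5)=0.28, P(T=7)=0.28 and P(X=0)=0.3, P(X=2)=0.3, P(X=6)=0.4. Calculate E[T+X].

E[T+X] = Σ_t Σ_x (t+x) · P(T=t)P(X=x)
 = 1·0.132 + 3·0.132 + 7·0.176 + 5·0.084 + 7·0.084 + 11·0.112 + 7·0.084 + 9·0.084 + 13·0.112
 = 0.132 + 0.396 + 1.232 + 0.42 + 0.588 + 1.232 + 0.588 + 0.756 + 1.456
 = 6.8

6.8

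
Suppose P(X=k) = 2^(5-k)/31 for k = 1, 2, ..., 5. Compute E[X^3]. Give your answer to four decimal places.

14.2258

E[X^3] = Σ x^3·P(X=x)
 = 1·16/31 + 8·8/31 + 27·4/31 + 64·2/31 + 125·1/31
 = 16/31 + 64/31 + 108/31 + 128/31 + 125/31
 = 441/31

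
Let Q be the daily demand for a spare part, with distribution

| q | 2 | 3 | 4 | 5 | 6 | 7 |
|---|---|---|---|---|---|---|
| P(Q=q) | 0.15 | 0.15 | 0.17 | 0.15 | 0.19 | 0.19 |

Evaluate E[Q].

4.65

E[Q] = Σ q·P(Q=q)
 = 2·0.15 + 3·0.15 + 4·0.17 + 5·0.15 + 6·0.19 + 7·0.19
 = 0.3 + 0.45 + 0.68 + 0.75 + 1.14 + 1.33
 = 4.65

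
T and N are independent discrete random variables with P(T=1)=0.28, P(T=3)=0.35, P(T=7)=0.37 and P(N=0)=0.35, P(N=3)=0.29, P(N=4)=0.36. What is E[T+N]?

6.23

E[T+N] = Σ_t Σ_n (t+n) · P(T=t)P(N=n)
 = 1·0.098 + 4·0.0812 + 5·0.1008 + 3·0.1225 + 6·0.1015 + 7·0.126 + 7·0.1295 + 10·0.1073 + 11·0.1332
 = 0.098 + 0.3248 + 0.504 + 0.3675 + 0.609 + 0.882 + 0.9065 + 1.073 + 1.4652
 = 6.23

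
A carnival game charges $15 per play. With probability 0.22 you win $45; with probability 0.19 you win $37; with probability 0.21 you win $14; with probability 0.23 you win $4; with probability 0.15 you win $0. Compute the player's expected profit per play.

E[payout] = 45·0.22 + 37·0.19 + 14·0.21 + 4·0.23 + 0·0.15
 = 9.9 + 7.03 + 2.94 + 0.92 + 0
 = 20.79
Net = 20.79 - 15 = 5.79

5.79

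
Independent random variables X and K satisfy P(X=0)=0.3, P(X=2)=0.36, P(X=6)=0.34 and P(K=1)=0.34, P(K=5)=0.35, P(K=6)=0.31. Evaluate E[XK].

10.902

E[XK] = Σ_x Σ_k xk · P(X=x)P(K=k)
 = 0·0.102 + 0·0.105 + 0·0.093 + 2·0.1224 + 10·0.126 + 12·0.1116 + 6·0.1156 + 30·0.119 + 36·0.1054
 = 0 + 0 + 0 + 0.2448 + 1.26 + 1.3392 + 0.6936 + 3.57 + 3.7944
 = 10.902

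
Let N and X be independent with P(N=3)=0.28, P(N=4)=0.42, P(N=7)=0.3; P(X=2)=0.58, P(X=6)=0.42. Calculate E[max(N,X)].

5.3256

E[max(N,X)] = Σ_n Σ_x max(n,x) · P(N=n)P(X=x)
 = 3·0.1624 + 6·0.1176 + 4·0.2436 + 6·0.1764 + 7·0.174 + 7·0.126
 = 0.4872 + 0.7056 + 0.9744 + 1.0584 + 1.218 + 0.882
 = 5.3256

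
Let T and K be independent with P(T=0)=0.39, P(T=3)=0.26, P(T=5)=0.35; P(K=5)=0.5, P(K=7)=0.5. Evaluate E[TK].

E[TK] = Σ_t Σ_k tk · P(T=t)P(K=k)
 = 0·0.195 + 0·0.195 + 15·0.13 + 21·0.13 + 25·0.175 + 35·0.175
 = 0 + 0 + 1.95 + 2.73 + 4.375 + 6.125
 = 15.18

15.18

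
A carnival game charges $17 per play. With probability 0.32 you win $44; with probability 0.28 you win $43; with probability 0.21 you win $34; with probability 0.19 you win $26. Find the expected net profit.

21.2

E[payout] = 44·0.32 + 43·0.28 + 34·0.21 + 26·0.19
 = 14.08 + 12.04 + 7.14 + 4.94
 = 38.2
Net = 38.2 - 17 = 21.2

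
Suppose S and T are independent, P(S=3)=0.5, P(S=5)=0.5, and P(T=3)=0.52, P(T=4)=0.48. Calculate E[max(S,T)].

E[max(S,T)] = Σ_s Σ_t max(s,t) · P(S=s)P(T=t)
 = 3·0.26 + 4·0.24 + 5·0.26 + 5·0.24
 = 0.78 + 0.96 + 1.3 + 1.2
 = 4.24

4.24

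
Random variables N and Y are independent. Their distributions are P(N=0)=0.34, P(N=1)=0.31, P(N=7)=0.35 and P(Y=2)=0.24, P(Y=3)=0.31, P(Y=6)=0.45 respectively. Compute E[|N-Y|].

3.373

E[|N-Y|] = Σ_n Σ_y |n-y| · P(N=n)P(Y=y)
 = 2·0.0816 + 3·0.1054 + 6·0.153 + 1·0.0744 + 2·0.0961 + 5·0.1395 + 5·0.084 + 4·0.1085 + 1·0.1575
 = 0.1632 + 0.3162 + 0.918 + 0.0744 + 0.1922 + 0.6975 + 0.42 + 0.434 + 0.1575
 = 3.373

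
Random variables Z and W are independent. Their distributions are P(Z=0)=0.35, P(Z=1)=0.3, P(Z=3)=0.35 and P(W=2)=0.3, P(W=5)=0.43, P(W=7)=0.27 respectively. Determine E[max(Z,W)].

E[max(Z,W)] = Σ_z Σ_w max(z,w) · P(Z=z)P(W=w)
 = 2·0.105 + 5·0.1505 + 7·0.0945 + 2·0.09 + 5·0.129 + 7·0.081 + 3·0.105 + 5·0.1505 + 7·0.0945
 = 0.21 + 0.7525 + 0.6615 + 0.18 + 0.645 + 0.567 + 0.315 + 0.7525 + 0.6615
 = 4.745

4.745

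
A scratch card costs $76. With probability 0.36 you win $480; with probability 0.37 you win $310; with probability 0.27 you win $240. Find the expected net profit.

E[payout] = 480·0.36 + 310·0.37 + 240·0.27
 = 172.8 + 114.7 + 64.8
 = 352.3
Net = 352.3 - 76 = 276.3

276.3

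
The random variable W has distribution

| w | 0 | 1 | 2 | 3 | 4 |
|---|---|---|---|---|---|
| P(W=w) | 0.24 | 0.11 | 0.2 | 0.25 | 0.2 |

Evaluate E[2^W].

E[2^W] = Σ 2^w·P(W=w)
 = 1·0.24 + 2·0.11 + 4·0.2 + 8·0.25 + 16·0.2
 = 0.24 + 0.22 + 0.8 + 2 + 3.2
 = 6.46

6.46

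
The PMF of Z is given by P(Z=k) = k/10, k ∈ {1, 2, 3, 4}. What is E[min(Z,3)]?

E[min(Z,3)] = Σ min(z,3)·P(Z=z)
 = 1·1/10 + 2·1/5 + 3·3/10 + 3·2/5
 = 1/10 + 2/5 + 9/10 + 6/5
 = 13/5

2.6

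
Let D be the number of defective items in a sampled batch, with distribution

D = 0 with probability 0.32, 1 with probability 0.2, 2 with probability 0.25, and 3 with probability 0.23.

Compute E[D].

E[D] = Σ d·P(D=d)
 = 0·0.32 + 1·0.2 + 2·0.25 + 3·0.23
 = 0 + 0.2 + 0.5 + 0.69
 = 1.39

1.39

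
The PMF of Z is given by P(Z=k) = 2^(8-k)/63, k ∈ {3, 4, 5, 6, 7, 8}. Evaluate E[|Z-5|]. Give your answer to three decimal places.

E[|Z-5|] = Σ |z-5|·P(Z=z)
 = 2·32/63 + 1·16/63 + 0·8/63 + 1·4/63 + 2·2/63 + 3·1/63
 = 64/63 + 16/63 + 0 + 4/63 + 4/63 + 1/21
 = 13/9

1.444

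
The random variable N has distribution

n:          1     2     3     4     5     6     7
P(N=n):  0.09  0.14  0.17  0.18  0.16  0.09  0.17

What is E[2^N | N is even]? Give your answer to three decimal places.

P(N is even) = 0.14 + 0.18 + 0.09 = 0.41.
E[2^N | N is even] = [4·0.14 + 16·0.18 + 64·0.09] / 0.41
 = 9.2 / 0.41
 = 920/41

22.439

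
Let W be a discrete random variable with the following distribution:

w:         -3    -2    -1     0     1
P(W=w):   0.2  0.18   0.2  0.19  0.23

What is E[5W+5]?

0.35

E[5W+5] = Σ (5w+5)·P(W=w)
 = (-10)·0.2 + (-5)·0.18 + 0·0.2 + 5·0.19 + 10·0.23
 = (-2) + (-0.9) + 0 + 0.95 + 2.3
 = 0.35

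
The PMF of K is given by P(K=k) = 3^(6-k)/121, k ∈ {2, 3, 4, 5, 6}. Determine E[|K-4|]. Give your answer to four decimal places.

E[|K-4|] = Σ |k-4|·P(K=k)
 = 2·81/121 + 1·27/121 + 0·9/121 + 1·3/121 + 2·1/121
 = 162/121 + 27/121 + 0 + 3/121 + 2/121
 = 194/121

1.6033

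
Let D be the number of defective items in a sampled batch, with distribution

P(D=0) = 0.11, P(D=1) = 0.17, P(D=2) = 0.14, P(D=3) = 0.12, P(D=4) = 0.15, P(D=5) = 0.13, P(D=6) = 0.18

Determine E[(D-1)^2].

8.66

E[(D-1)^2] = Σ (d-1)^2·P(D=d)
 = 1·0.11 + 0·0.17 + 1·0.14 + 4·0.12 + 9·0.15 + 16·0.13 + 25·0.18
 = 0.11 + 0 + 0.14 + 0.48 + 1.35 + 2.08 + 4.5
 = 8.66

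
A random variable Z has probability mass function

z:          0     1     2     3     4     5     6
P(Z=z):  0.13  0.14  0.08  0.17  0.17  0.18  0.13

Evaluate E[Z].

3.17

E[Z] = Σ z·P(Z=z)
 = 0·0.13 + 1·0.14 + 2·0.08 + 3·0.17 + 4·0.17 + 5·0.18 + 6·0.13
 = 0 + 0.14 + 0.16 + 0.51 + 0.68 + 0.9 + 0.78
 = 3.17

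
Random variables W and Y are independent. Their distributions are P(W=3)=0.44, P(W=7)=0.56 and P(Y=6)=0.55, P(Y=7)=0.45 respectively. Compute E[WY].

E[WY] = Σ_w Σ_y wy · P(W=w)P(Y=y)
 = 18·0.242 + 21·0.198 + 42·0.308 + 49·0.252
 = 4.356 + 4.158 + 12.936 + 12.348
 = 33.798

33.798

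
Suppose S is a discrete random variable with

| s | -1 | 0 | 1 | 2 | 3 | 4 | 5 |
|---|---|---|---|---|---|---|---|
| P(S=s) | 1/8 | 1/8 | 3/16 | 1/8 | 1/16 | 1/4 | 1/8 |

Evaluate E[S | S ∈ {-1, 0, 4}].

1.75

P(S ∈ {-1, 0, 4}) = 1/8 + 1/8 + 1/4 = 1/2.
E[S | S ∈ {-1, 0, 4}] = [(-1)·1/8 + 0·1/8 + 4·1/4] / (1/2)
 = 7/8 / (1/2)
 = 7/4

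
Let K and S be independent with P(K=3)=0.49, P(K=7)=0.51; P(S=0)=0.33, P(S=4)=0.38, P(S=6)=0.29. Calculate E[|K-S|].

3.005

E[|K-S|] = Σ_k Σ_s |k-s| · P(K=k)P(S=s)
 = 3·0.1617 + 1·0.1862 + 3·0.1421 + 7·0.1683 + 3·0.1938 + 1·0.1479
 = 0.4851 + 0.1862 + 0.4263 + 1.1781 + 0.5814 + 0.1479
 = 3.005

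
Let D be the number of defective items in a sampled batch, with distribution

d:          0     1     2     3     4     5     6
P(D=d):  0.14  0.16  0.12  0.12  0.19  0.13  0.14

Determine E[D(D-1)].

10.04

E[D(D-1)] = Σ d(d-1)·P(D=d)
 = 0·0.14 + 0·0.16 + 2·0.12 + 6·0.12 + 12·0.19 + 20·0.13 + 30·0.14
 = 0 + 0 + 0.24 + 0.72 + 2.28 + 2.6 + 4.2
 = 10.04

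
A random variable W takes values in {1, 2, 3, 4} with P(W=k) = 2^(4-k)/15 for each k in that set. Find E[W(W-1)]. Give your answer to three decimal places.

2.133

E[W(W-1)] = Σ w(w-1)·P(W=w)
 = 0·8/15 + 2·4/15 + 6·2/15 + 12·1/15
 = 0 + 8/15 + 4/5 + 4/5
 = 32/15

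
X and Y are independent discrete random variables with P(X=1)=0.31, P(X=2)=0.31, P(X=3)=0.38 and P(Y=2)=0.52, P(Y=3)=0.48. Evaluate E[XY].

E[XY] = Σ_x Σ_y xy · P(X=x)P(Y=y)
 = 2·0.1612 + 3·0.1488 + 4·0.1612 + 6·0.1488 + 6·0.1976 + 9·0.1824
 = 0.3224 + 0.4464 + 0.6448 + 0.8928 + 1.1856 + 1.6416
 = 5.1336

5.1336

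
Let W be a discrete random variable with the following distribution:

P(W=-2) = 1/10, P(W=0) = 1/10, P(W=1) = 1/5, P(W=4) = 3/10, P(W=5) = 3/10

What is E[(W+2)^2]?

27.7

E[(W+2)^2] = Σ (w+2)^2·P(W=w)
 = 0·1/10 + 4·1/10 + 9·1/5 + 36·3/10 + 49·3/10
 = 0 + 2/5 + 9/5 + 54/5 + 147/10
 = 277/10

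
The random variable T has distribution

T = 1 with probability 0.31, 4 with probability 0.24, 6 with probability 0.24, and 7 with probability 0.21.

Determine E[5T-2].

18.9

E[5T-2] = Σ (5t-2)·P(T=t)
 = 3·0.31 + 18·0.24 + 28·0.24 + 33·0.21
 = 0.93 + 4.32 + 6.72 + 6.93
 = 18.9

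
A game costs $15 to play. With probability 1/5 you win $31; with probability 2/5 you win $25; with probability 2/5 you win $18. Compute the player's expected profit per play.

8.4

E[payout] = 31·1/5 + 25·2/5 + 18·2/5
 = 31/5 + 10 + 36/5
 = 117/5
Net = 117/5 - 15 = 42/5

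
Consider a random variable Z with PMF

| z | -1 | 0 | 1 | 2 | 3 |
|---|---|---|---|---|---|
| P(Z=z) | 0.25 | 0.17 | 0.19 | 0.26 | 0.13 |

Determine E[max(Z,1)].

E[max(Z,1)] = Σ max(z,1)·P(Z=z)
 = 1·0.25 + 1·0.17 + 1·0.19 + 2·0.26 + 3·0.13
 = 0.25 + 0.17 + 0.19 + 0.52 + 0.39
 = 1.52

1.52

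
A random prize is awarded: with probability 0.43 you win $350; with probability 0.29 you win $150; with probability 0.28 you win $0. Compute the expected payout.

194

E[payout] = 350·0.43 + 150·0.29 + 0·0.28
 = 150.5 + 43.5 + 0
 = 194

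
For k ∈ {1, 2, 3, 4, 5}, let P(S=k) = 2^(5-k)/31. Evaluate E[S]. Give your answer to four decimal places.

1.8387

E[S] = Σ s·P(S=s)
 = 1·16/31 + 2·8/31 + 3·4/31 + 4·2/31 + 5·1/31
 = 16/31 + 16/31 + 12/31 + 8/31 + 5/31
 = 57/31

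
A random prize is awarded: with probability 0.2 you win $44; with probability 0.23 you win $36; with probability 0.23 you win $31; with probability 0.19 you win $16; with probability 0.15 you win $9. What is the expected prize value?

28.6

E[payout] = 44·0.2 + 36·0.23 + 31·0.23 + 16·0.19 + 9·0.15
 = 8.8 + 8.28 + 7.13 + 3.04 + 1.35
 = 28.6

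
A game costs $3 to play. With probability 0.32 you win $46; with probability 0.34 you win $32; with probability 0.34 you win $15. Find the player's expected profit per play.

E[payout] = 46·0.32 + 32·0.34 + 15·0.34
 = 14.72 + 10.88 + 5.1
 = 30.7
Net = 30.7 - 3 = 27.7

27.7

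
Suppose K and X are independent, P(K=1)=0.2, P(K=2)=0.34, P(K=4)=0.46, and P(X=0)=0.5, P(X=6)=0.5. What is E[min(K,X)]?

1.36

E[min(K,X)] = Σ_k Σ_x min(k,x) · P(K=k)P(X=x)
 = 0·0.1 + 1·0.1 + 0·0.17 + 2·0.17 + 0·0.23 + 4·0.23
 = 0 + 0.1 + 0 + 0.34 + 0 + 0.92
 = 1.36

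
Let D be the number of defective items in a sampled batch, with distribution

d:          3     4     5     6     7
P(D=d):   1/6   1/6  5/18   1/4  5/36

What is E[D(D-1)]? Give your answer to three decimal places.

E[D(D-1)] = Σ d(d-1)·P(D=d)
 = 6·1/6 + 12·1/6 + 20·5/18 + 30·1/4 + 42·5/36
 = 1 + 2 + 50/9 + 15/2 + 35/6
 = 197/9

21.889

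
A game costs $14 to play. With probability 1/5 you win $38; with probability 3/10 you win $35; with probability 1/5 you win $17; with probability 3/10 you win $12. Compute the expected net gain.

E[payout] = 38·1/5 + 35·3/10 + 17·1/5 + 12·3/10
 = 38/5 + 21/2 + 17/5 + 18/5
 = 251/10
Net = 251/10 - 14 = 111/10

11.1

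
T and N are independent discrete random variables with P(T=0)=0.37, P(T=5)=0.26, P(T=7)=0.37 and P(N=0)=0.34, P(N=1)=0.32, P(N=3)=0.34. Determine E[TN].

5.2126

E[TN] = Σ_t Σ_n tn · P(T=t)P(N=n)
 = 0·0.1258 + 0·0.1184 + 0·0.1258 + 0·0.0884 + 5·0.0832 + 15·0.0884 + 0·0.1258 + 7·0.1184 + 21·0.1258
 = 0 + 0 + 0 + 0 + 0.416 + 1.326 + 0 + 0.8288 + 2.6418
 = 5.2126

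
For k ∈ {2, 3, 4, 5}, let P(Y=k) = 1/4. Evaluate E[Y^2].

E[Y^2] = Σ y^2·P(Y=y)
 = 4·1/4 + 9·1/4 + 16·1/4 + 25·1/4
 = 1 + 9/4 + 4 + 25/4
 = 27/2

13.5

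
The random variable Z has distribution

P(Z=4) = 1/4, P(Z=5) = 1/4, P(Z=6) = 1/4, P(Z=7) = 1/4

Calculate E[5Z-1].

26.5

E[5Z-1] = Σ (5z-1)·P(Z=z)
 = 19·1/4 + 24·1/4 + 29·1/4 + 34·1/4
 = 19/4 + 6 + 29/4 + 17/2
 = 53/2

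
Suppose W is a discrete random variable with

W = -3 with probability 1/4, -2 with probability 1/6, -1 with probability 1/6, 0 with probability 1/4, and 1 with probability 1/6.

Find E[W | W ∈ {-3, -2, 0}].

-1.625

P(W ∈ {-3, -2, 0}) = 1/4 + 1/6 + 1/4 = 2/3.
E[W | W ∈ {-3, -2, 0}] = [(-3)·1/4 + (-2)·1/6 + 0·1/4] / (2/3)
 = -13/12 / (2/3)
 = -13/8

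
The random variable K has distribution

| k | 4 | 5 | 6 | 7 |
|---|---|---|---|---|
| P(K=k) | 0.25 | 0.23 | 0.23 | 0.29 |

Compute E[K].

5.56

E[K] = Σ k·P(K=k)
 = 4·0.25 + 5·0.23 + 6·0.23 + 7·0.29
 = 1 + 1.15 + 1.38 + 2.03
 = 5.56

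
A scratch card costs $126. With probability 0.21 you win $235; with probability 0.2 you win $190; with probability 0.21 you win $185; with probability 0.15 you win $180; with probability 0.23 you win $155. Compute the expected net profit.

E[payout] = 235·0.21 + 190·0.2 + 185·0.21 + 180·0.15 + 155·0.23
 = 49.35 + 38 + 38.85 + 27 + 35.65
 = 188.85
Net = 188.85 - 126 = 62.85

62.85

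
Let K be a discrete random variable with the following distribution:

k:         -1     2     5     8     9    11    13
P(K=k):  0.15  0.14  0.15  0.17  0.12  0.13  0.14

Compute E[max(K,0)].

6.72

E[max(K,0)] = Σ max(k,0)·P(K=k)
 = 0·0.15 + 2·0.14 + 5·0.15 + 8·0.17 + 9·0.12 + 11·0.13 + 13·0.14
 = 0 + 0.28 + 0.75 + 1.36 + 1.08 + 1.43 + 1.82
 = 6.72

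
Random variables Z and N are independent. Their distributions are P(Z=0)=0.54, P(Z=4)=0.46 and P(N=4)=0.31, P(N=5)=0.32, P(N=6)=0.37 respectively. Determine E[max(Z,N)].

E[max(Z,N)] = Σ_z Σ_n max(z,n) · P(Z=z)P(N=n)
 = 4·0.1674 + 5·0.1728 + 6·0.1998 + 4·0.1426 + 5·0.1472 + 6·0.1702
 = 0.6696 + 0.864 + 1.1988 + 0.5704 + 0.736 + 1.0212
 = 5.06

5.06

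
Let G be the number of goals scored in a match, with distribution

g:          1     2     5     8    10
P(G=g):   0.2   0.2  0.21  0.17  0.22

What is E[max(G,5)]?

6.61

E[max(G,5)] = Σ max(g,5)·P(G=g)
 = 5·0.2 + 5·0.2 + 5·0.21 + 8·0.17 + 10·0.22
 = 1 + 1 + 1.05 + 1.36 + 2.2
 = 6.61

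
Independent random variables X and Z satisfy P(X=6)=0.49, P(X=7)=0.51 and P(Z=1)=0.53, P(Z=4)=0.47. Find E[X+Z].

E[X+Z] = Σ_x Σ_z (x+z) · P(X=x)P(Z=z)
 = 7·0.2597 + 10·0.2303 + 8·0.2703 + 11·0.2397
 = 1.8179 + 2.303 + 2.1624 + 2.6367
 = 8.92

8.92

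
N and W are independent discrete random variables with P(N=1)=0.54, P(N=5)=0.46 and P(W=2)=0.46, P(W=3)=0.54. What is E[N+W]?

5.38

E[N+W] = Σ_n Σ_w (n+w) · P(N=n)P(W=w)
 = 3·0.2484 + 4·0.2916 + 7·0.2116 + 8·0.2484
 = 0.7452 + 1.1664 + 1.4812 + 1.9872
 = 5.38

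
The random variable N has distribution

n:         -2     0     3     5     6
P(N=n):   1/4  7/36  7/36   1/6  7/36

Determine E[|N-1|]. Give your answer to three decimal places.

2.972

E[|N-1|] = Σ |n-1|·P(N=n)
 = 3·1/4 + 1·7/36 + 2·7/36 + 4·1/6 + 5·7/36
 = 3/4 + 7/36 + 7/18 + 2/3 + 35/36
 = 107/36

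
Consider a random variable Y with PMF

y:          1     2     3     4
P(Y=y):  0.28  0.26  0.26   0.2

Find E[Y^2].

6.86

E[Y^2] = Σ y^2·P(Y=y)
 = 1·0.28 + 4·0.26 + 9·0.26 + 16·0.2
 = 0.28 + 1.04 + 2.34 + 3.2
 = 6.86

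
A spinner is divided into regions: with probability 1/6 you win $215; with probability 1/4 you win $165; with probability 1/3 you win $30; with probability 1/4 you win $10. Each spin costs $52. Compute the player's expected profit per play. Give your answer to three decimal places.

E[payout] = 215·1/6 + 165·1/4 + 30·1/3 + 10·1/4
 = 215/6 + 165/4 + 10 + 5/2
 = 1075/12
Net = 1075/12 - 52 = 451/12

37.583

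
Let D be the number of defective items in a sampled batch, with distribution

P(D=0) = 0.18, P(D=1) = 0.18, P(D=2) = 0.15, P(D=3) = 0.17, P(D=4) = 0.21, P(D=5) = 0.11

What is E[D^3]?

E[D^3] = Σ d^3·P(D=d)
 = 0·0.18 + 1·0.18 + 8·0.15 + 27·0.17 + 64·0.21 + 125·0.11
 = 0 + 0.18 + 1.2 + 4.59 + 13.44 + 13.75
 = 33.16

33.16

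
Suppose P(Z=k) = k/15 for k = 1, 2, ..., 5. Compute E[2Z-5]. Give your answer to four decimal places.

2.3333

E[2Z-5] = Σ (2z-5)·P(Z=z)
 = (-3)·1/15 + (-1)·2/15 + 1·1/5 + 3·4/15 + 5·1/3
 = (-1/5) + (-2/15) + 1/5 + 4/5 + 5/3
 = 7/3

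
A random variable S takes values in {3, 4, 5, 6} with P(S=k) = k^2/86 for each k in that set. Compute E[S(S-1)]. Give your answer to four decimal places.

E[S(S-1)] = Σ s(s-1)·P(S=s)
 = 6·9/86 + 12·8/43 + 20·25/86 + 30·18/43
 = 27/43 + 96/43 + 250/43 + 540/43
 = 913/43

21.2326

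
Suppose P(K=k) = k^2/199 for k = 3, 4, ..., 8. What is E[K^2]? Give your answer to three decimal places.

E[K^2] = Σ k^2·P(K=k)
 = 9·9/199 + 16·16/199 + 25·25/199 + 36·36/199 + 49·49/199 + 64·64/199
 = 81/199 + 256/199 + 625/199 + 1296/199 + 2401/199 + 4096/199
 = 8755/199

43.995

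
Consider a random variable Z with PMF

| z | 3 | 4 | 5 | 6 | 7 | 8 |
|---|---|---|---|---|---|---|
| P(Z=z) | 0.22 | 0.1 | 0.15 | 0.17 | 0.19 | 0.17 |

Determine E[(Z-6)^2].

3.4

E[(Z-6)^2] = Σ (z-6)^2·P(Z=z)
 = 9·0.22 + 4·0.1 + 1·0.15 + 0·0.17 + 1·0.19 + 4·0.17
 = 1.98 + 0.4 + 0.15 + 0 + 0.19 + 0.68
 = 3.4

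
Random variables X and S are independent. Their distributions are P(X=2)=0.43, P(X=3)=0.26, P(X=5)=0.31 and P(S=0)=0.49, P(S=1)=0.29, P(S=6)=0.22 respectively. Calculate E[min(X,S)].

0.9918

E[min(X,S)] = Σ_x Σ_s min(x,s) · P(X=x)P(S=s)
 = 0·0.2107 + 1·0.1247 + 2·0.0946 + 0·0.1274 + 1·0.0754 + 3·0.0572 + 0·0.1519 + 1·0.0899 + 5·0.0682
 = 0 + 0.1247 + 0.1892 + 0 + 0.0754 + 0.1716 + 0 + 0.0899 + 0.341
 = 0.9918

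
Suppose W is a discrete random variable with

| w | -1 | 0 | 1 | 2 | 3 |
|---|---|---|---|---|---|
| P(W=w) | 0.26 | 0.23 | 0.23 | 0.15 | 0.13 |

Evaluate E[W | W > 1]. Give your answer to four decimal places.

P(W > 1) = 0.15 + 0.13 = 0.28.
E[W | W > 1] = [2·0.15 + 3·0.13] / 0.28
 = 0.69 / 0.28
 = 69/28

2.4643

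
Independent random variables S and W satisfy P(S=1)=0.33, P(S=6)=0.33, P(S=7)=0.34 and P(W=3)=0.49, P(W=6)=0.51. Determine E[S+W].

E[S+W] = Σ_s Σ_w (s+w) · P(S=s)P(W=w)
 = 4·0.1617 + 7·0.1683 + 9·0.1617 + 12·0.1683 + 10·0.1666 + 13·0.1734
 = 0.6468 + 1.1781 + 1.4553 + 2.0196 + 1.666 + 2.2542
 = 9.22

9.22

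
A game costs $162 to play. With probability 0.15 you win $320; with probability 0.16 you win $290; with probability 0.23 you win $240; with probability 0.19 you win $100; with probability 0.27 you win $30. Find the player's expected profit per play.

14.7

E[payout] = 320·0.15 + 290·0.16 + 240·0.23 + 100·0.19 + 30·0.27
 = 48 + 46.4 + 55.2 + 19 + 8.1
 = 176.7
Net = 176.7 - 162 = 14.7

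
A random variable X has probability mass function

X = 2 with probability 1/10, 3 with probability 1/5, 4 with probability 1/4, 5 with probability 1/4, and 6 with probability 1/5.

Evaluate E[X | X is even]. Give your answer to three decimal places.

P(X is even) = 1/10 + 1/4 + 1/5 = 11/20.
E[X | X is even] = [2·1/10 + 4·1/4 + 6·1/5] / (11/20)
 = 12/5 / (11/20)
 = 48/11

4.364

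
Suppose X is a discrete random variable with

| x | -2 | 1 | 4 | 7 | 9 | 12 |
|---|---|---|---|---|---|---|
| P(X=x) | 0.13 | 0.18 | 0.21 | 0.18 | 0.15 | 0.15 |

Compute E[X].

5.17

E[X] = Σ x·P(X=x)
 = (-2)·0.13 + 1·0.18 + 4·0.21 + 7·0.18 + 9·0.15 + 12·0.15
 = (-0.26) + 0.18 + 0.84 + 1.26 + 1.35 + 1.8
 = 5.17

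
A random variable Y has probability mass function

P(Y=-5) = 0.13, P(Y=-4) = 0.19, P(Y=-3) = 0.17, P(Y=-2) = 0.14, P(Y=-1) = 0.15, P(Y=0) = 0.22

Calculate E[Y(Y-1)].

E[Y(Y-1)] = Σ y(y-1)·P(Y=y)
 = 30·0.13 + 20·0.19 + 12·0.17 + 6·0.14 + 2·0.15 + 0·0.22
 = 3.9 + 3.8 + 2.04 + 0.84 + 0.3 + 0
 = 10.88

10.88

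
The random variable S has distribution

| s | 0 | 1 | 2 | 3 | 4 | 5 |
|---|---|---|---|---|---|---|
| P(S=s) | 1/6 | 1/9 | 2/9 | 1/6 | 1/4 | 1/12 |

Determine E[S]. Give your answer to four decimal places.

E[S] = Σ s·P(S=s)
 = 0·1/6 + 1·1/9 + 2·2/9 + 3·1/6 + 4·1/4 + 5·1/12
 = 0 + 1/9 + 4/9 + 1/2 + 1 + 5/12
 = 89/36

2.4722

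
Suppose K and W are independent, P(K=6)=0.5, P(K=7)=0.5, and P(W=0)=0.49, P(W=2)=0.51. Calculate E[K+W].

7.52

E[K+W] = Σ_k Σ_w (k+w) · P(K=k)P(W=w)
 = 6·0.245 + 8·0.255 + 7·0.245 + 9·0.255
 = 1.47 + 2.04 + 1.715 + 2.295
 = 7.52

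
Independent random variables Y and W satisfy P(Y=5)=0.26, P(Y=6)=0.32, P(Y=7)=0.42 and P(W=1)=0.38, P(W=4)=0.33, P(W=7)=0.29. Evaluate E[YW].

E[YW] = Σ_y Σ_w yw · P(Y=y)P(W=w)
 = 5·0.0988 + 20·0.0858 + 35·0.0754 + 6·0.1216 + 24·0.1056 + 42·0.0928 + 7·0.1596 + 28·0.1386 + 49·0.1218
 = 0.494 + 1.716 + 2.639 + 0.7296 + 2.5344 + 3.8976 + 1.1172 + 3.8808 + 5.9682
 = 22.9768

22.9768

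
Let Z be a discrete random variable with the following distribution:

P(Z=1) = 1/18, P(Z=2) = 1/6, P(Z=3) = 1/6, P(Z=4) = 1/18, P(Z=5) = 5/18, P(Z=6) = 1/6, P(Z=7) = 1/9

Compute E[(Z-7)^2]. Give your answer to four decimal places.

E[(Z-7)^2] = Σ (z-7)^2·P(Z=z)
 = 36·1/18 + 25·1/6 + 16·1/6 + 9·1/18 + 4·5/18 + 1·1/6 + 0·1/9
 = 2 + 25/6 + 8/3 + 1/2 + 10/9 + 1/6 + 0
 = 191/18

10.6111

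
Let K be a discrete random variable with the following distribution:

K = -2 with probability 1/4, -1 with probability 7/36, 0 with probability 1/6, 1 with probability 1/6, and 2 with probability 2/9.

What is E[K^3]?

-0.25

E[K^3] = Σ k^3·P(K=k)
 = (-8)·1/4 + (-1)·7/36 + 0·1/6 + 1·1/6 + 8·2/9
 = (-2) + (-7/36) + 0 + 1/6 + 16/9
 = -1/4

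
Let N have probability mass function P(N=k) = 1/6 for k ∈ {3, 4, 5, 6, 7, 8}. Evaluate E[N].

5.5

E[N] = Σ n·P(N=n)
 = 3·1/6 + 4·1/6 + 5·1/6 + 6·1/6 + 7·1/6 + 8·1/6
 = 1/2 + 2/3 + 5/6 + 1 + 7/6 + 4/3
 = 11/2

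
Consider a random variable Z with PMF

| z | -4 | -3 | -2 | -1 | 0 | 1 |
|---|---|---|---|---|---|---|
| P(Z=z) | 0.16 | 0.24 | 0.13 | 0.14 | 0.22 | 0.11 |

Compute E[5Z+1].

E[5Z+1] = Σ (5z+1)·P(Z=z)
 = (-19)·0.16 + (-14)·0.24 + (-9)·0.13 + (-4)·0.14 + 1·0.22 + 6·0.11
 = (-3.04) + (-3.36) + (-1.17) + (-0.56) + 0.22 + 0.66
 = -7.25

-7.25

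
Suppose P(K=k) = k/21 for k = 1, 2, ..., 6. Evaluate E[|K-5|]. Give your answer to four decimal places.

1.2381

E[|K-5|] = Σ |k-5|·P(K=k)
 = 4·1/21 + 3·2/21 + 2·1/7 + 1·4/21 + 0·5/21 + 1·2/7
 = 4/21 + 2/7 + 2/7 + 4/21 + 0 + 2/7
 = 26/21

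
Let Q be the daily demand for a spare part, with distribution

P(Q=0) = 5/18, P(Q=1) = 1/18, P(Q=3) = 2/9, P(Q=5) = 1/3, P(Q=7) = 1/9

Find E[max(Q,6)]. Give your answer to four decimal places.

6.1111

E[max(Q,6)] = Σ max(q,6)·P(Q=q)
 = 6·5/18 + 6·1/18 + 6·2/9 + 6·1/3 + 7·1/9
 = 5/3 + 1/3 + 4/3 + 2 + 7/9
 = 55/9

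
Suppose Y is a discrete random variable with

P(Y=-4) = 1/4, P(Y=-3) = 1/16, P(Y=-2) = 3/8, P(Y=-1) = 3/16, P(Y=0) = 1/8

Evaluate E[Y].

-2.125

E[Y] = Σ y·P(Y=y)
 = (-4)·1/4 + (-3)·1/16 + (-2)·3/8 + (-1)·3/16 + 0·1/8
 = (-1) + (-3/16) + (-3/4) + (-3/16) + 0
 = -17/8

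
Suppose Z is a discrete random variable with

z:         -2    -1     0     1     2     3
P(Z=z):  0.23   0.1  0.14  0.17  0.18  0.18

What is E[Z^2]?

3.53

E[Z^2] = Σ z^2·P(Z=z)
 = 4·0.23 + 1·0.1 + 0·0.14 + 1·0.17 + 4·0.18 + 9·0.18
 = 0.92 + 0.1 + 0 + 0.17 + 0.72 + 1.62
 = 3.53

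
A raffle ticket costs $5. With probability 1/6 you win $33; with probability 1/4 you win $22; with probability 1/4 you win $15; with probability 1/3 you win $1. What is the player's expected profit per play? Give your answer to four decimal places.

E[payout] = 33·1/6 + 22·1/4 + 15·1/4 + 1·1/3
 = 11/2 + 11/2 + 15/4 + 1/3
 = 181/12
Net = 181/12 - 5 = 121/12

10.0833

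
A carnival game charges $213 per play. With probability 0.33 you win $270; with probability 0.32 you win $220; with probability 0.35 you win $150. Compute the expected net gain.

E[payout] = 270·0.33 + 220·0.32 + 150·0.35
 = 89.1 + 70.4 + 52.5
 = 212
Net = 212 - 213 = -1

-1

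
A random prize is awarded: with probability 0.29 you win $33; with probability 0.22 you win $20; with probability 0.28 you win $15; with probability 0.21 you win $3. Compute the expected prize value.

E[payout] = 33·0.29 + 20·0.22 + 15·0.28 + 3·0.21
 = 9.57 + 4.4 + 4.2 + 0.63
 = 18.8

18.8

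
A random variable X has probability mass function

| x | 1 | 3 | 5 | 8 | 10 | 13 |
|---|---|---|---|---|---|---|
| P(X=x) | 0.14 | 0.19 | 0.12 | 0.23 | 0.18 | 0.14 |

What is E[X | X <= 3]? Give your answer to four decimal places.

P(X <= 3) = 0.14 + 0.19 = 0.33.
E[X | X <= 3] = [1·0.14 + 3·0.19] / 0.33
 = 0.71 / 0.33
 = 71/33

2.1515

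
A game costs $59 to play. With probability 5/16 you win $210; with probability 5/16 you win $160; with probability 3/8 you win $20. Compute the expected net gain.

E[payout] = 210·5/16 + 160·5/16 + 20·3/8
 = 525/8 + 50 + 15/2
 = 985/8
Net = 985/8 - 59 = 513/8

64.125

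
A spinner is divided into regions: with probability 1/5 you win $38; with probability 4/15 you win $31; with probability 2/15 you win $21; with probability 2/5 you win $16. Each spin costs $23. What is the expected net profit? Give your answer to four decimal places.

2.0667

E[payout] = 38·1/5 + 31·4/15 + 21·2/15 + 16·2/5
 = 38/5 + 124/15 + 14/5 + 32/5
 = 376/15
Net = 376/15 - 23 = 31/15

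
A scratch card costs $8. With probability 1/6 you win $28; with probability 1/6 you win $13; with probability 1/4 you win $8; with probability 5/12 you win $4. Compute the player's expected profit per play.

E[payout] = 28·1/6 + 13·1/6 + 8·1/4 + 4·5/12
 = 14/3 + 13/6 + 2 + 5/3
 = 21/2
Net = 21/2 - 8 = 5/2

2.5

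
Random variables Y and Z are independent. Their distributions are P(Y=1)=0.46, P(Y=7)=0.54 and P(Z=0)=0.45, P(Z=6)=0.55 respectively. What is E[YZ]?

E[YZ] = Σ_y Σ_z yz · P(Y=y)P(Z=z)
 = 0·0.207 + 6·0.253 + 0·0.243 + 42·0.297
 = 0 + 1.518 + 0 + 12.474
 = 13.992

13.992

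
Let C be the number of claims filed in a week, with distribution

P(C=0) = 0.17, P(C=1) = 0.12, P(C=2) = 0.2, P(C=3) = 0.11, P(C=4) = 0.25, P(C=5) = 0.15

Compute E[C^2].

9.66

E[C^2] = Σ c^2·P(C=c)
 = 0·0.17 + 1·0.12 + 4·0.2 + 9·0.11 + 16·0.25 + 25·0.15
 = 0 + 0.12 + 0.8 + 0.99 + 4 + 3.75
 = 9.66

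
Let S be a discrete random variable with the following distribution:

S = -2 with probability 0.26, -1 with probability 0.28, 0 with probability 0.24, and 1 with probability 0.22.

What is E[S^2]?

1.54

E[S^2] = Σ s^2·P(S=s)
 = 4·0.26 + 1·0.28 + 0·0.24 + 1·0.22
 = 1.04 + 0.28 + 0 + 0.22
 = 1.54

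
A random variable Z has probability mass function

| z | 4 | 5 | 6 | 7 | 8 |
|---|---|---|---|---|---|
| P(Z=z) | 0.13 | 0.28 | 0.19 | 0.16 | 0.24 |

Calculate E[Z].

6.1

E[Z] = Σ z·P(Z=z)
 = 4·0.13 + 5·0.28 + 6·0.19 + 7·0.16 + 8·0.24
 = 0.52 + 1.4 + 1.14 + 1.12 + 1.92
 = 6.1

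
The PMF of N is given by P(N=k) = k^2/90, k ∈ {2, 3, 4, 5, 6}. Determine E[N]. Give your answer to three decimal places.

E[N] = Σ n·P(N=n)
 = 2·2/45 + 3·1/10 + 4·8/45 + 5·5/18 + 6·2/5
 = 4/45 + 3/10 + 32/45 + 25/18 + 12/5
 = 44/9

4.889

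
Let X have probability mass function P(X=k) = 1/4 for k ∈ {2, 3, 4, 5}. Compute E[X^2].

13.5

E[X^2] = Σ x^2·P(X=x)
 = 4·1/4 + 9·1/4 + 16·1/4 + 25·1/4
 = 1 + 9/4 + 4 + 25/4
 = 27/2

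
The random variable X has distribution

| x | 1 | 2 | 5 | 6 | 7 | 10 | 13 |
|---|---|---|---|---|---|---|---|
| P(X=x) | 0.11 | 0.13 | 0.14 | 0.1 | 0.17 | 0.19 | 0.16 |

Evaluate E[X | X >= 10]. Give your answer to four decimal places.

P(X >= 10) = 0.19 + 0.16 = 0.35.
E[X | X >= 10] = [10·0.19 + 13·0.16] / 0.35
 = 3.98 / 0.35
 = 398/35

11.3714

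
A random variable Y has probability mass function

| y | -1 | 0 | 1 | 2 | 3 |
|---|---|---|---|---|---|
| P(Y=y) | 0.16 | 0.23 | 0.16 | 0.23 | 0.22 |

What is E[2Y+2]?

4.24

E[2Y+2] = Σ (2y+2)·P(Y=y)
 = 0·0.16 + 2·0.23 + 4·0.16 + 6·0.23 + 8·0.22
 = 0 + 0.46 + 0.64 + 1.38 + 1.76
 = 4.24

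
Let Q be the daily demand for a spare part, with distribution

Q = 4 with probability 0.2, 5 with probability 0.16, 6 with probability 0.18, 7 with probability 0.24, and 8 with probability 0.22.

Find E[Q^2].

39.52

E[Q^2] = Σ q^2·P(Q=q)
 = 16·0.2 + 25·0.16 + 36·0.18 + 49·0.24 + 64·0.22
 = 3.2 + 4 + 6.48 + 11.76 + 14.08
 = 39.52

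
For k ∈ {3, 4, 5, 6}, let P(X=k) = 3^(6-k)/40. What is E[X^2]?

12.45

E[X^2] = Σ x^2·P(X=x)
 = 9·27/40 + 16·9/40 + 25·3/40 + 36·1/40
 = 243/40 + 18/5 + 15/8 + 9/10
 = 249/20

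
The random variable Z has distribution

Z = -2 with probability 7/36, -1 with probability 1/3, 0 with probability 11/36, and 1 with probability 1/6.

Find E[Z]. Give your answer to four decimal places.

E[Z] = Σ z·P(Z=z)
 = (-2)·7/36 + (-1)·1/3 + 0·11/36 + 1·1/6
 = (-7/18) + (-1/3) + 0 + 1/6
 = -5/9

-0.5556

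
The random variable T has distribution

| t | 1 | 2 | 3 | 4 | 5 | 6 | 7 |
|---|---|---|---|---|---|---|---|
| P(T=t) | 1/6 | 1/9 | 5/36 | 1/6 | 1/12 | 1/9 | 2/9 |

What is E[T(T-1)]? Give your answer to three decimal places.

17.389

E[T(T-1)] = Σ t(t-1)·P(T=t)
 = 0·1/6 + 2·1/9 + 6·5/36 + 12·1/6 + 20·1/12 + 30·1/9 + 42·2/9
 = 0 + 2/9 + 5/6 + 2 + 5/3 + 10/3 + 28/3
 = 313/18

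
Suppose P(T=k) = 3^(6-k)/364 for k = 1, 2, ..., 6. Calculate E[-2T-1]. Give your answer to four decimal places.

E[-2T-1] = Σ (-2t-1)·P(T=t)
 = (-3)·243/364 + (-5)·81/364 + (-7)·27/364 + (-9)·9/364 + (-11)·3/364 + (-13)·1/364
 = (-729/364) + (-405/364) + (-27/52) + (-81/364) + (-33/364) + (-1/28)
 = -725/182

-3.9835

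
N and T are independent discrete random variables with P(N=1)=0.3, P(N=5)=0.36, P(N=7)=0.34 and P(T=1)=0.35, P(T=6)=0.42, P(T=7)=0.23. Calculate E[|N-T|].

2.7216

E[|N-T|] = Σ_n Σ_t |n-t| · P(N=n)P(T=t)
 = 0·0.105 + 5·0.126 + 6·0.069 + 4·0.126 + 1·0.1512 + 2·0.0828 + 6·0.119 + 1·0.1428 + 0·0.0782
 = 0 + 0.63 + 0.414 + 0.504 + 0.1512 + 0.1656 + 0.714 + 0.1428 + 0
 = 2.7216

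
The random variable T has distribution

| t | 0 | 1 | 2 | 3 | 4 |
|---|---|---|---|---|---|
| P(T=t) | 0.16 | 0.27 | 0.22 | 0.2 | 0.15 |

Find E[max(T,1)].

2.07

E[max(T,1)] = Σ max(t,1)·P(T=t)
 = 1·0.16 + 1·0.27 + 2·0.22 + 3·0.2 + 4·0.15
 = 0.16 + 0.27 + 0.44 + 0.6 + 0.6
 = 2.07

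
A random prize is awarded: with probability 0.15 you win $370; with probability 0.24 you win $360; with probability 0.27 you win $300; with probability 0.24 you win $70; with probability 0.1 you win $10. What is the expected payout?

240.7

E[payout] = 370·0.15 + 360·0.24 + 300·0.27 + 70·0.24 + 10·0.1
 = 55.5 + 86.4 + 81 + 16.8 + 1
 = 240.7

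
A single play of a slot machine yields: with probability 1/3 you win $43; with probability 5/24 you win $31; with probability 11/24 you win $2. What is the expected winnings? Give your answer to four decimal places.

21.7083

E[payout] = 43·1/3 + 31·5/24 + 2·11/24
 = 43/3 + 155/24 + 11/12
 = 521/24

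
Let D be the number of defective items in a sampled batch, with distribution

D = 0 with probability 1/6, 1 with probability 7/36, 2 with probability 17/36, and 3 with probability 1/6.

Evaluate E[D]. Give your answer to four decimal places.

E[D] = Σ d·P(D=d)
 = 0·1/6 + 1·7/36 + 2·17/36 + 3·1/6
 = 0 + 7/36 + 17/18 + 1/2
 = 59/36

1.6389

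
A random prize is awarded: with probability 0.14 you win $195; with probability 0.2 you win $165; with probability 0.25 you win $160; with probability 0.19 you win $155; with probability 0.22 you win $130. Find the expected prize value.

E[payout] = 195·0.14 + 165·0.2 + 160·0.25 + 155·0.19 + 130·0.22
 = 27.3 + 33 + 40 + 29.45 + 28.6
 = 158.35

158.35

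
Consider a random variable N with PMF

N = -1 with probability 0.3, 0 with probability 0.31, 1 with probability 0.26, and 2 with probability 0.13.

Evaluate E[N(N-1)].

E[N(N-1)] = Σ n(n-1)·P(N=n)
 = 2·0.3 + 0·0.31 + 0·0.26 + 2·0.13
 = 0.6 + 0 + 0 + 0.26
 = 0.86

0.86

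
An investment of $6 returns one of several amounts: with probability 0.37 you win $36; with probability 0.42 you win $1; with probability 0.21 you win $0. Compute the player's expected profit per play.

E[payout] = 36·0.37 + 1·0.42 + 0·0.21
 = 13.32 + 0.42 + 0
 = 13.74
Net = 13.74 - 6 = 7.74

7.74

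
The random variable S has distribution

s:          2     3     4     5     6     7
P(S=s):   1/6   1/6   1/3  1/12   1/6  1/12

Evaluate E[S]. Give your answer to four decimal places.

4.1667

E[S] = Σ s·P(S=s)
 = 2·1/6 + 3·1/6 + 4·1/3 + 5·1/12 + 6·1/6 + 7·1/12
 = 1/3 + 1/2 + 4/3 + 5/12 + 1 + 7/12
 = 25/6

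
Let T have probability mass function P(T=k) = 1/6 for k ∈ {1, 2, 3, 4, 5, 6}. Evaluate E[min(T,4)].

3

E[min(T,4)] = Σ min(t,4)·P(T=t)
 = 1·1/6 + 2·1/6 + 3·1/6 + 4·1/6 + 4·1/6 + 4·1/6
 = 1/6 + 1/3 + 1/2 + 2/3 + 2/3 + 2/3
 = 3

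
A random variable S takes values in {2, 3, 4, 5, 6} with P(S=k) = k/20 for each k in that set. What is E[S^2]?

E[S^2] = Σ s^2·P(S=s)
 = 4·1/10 + 9·3/20 + 16·1/5 + 25·1/4 + 36·3/10
 = 2/5 + 27/20 + 16/5 + 25/4 + 54/5
 = 22

22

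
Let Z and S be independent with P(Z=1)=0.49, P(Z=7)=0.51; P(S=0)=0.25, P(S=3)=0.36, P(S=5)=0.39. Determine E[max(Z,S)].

E[max(Z,S)] = Σ_z Σ_s max(z,s) · P(Z=z)P(S=s)
 = 1·0.1225 + 3·0.1764 + 5·0.1911 + 7·0.1275 + 7·0.1836 + 7·0.1989
 = 0.1225 + 0.5292 + 0.9555 + 0.8925 + 1.2852 + 1.3923
 = 5.1772

5.1772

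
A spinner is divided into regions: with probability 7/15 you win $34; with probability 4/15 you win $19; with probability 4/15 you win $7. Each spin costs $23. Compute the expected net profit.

-0.2

E[payout] = 34·7/15 + 19·4/15 + 7·4/15
 = 238/15 + 76/15 + 28/15
 = 114/5
Net = 114/5 - 23 = -1/5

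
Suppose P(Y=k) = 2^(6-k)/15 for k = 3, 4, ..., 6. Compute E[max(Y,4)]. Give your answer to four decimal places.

E[max(Y,4)] = Σ max(y,4)·P(Y=y)
 = 4·8/15 + 4·4/15 + 5·2/15 + 6·1/15
 = 32/15 + 16/15 + 2/3 + 2/5
 = 64/15

4.2667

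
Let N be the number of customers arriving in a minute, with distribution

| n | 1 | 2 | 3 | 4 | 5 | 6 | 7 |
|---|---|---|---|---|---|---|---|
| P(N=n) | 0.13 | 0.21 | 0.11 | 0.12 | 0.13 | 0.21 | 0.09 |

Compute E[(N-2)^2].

7.5

E[(N-2)^2] = Σ (n-2)^2·P(N=n)
 = 1·0.13 + 0·0.21 + 1·0.11 + 4·0.12 + 9·0.13 + 16·0.21 + 25·0.09
 = 0.13 + 0 + 0.11 + 0.48 + 1.17 + 3.36 + 2.25
 = 7.5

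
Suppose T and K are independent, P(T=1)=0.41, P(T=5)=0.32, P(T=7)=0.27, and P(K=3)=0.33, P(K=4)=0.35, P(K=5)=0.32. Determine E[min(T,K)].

E[min(T,K)] = Σ_t Σ_k min(t,k) · P(T=t)P(K=k)
 = 1·0.1353 + 1·0.1435 + 1·0.1312 + 3·0.1056 + 4·0.112 + 5·0.1024 + 3·0.0891 + 4·0.0945 + 5·0.0864
 = 0.1353 + 0.1435 + 0.1312 + 0.3168 + 0.448 + 0.512 + 0.2673 + 0.378 + 0.432
 = 2.7641

2.7641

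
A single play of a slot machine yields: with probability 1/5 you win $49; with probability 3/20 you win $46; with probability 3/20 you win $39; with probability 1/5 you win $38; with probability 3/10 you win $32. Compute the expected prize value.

39.75

E[payout] = 49·1/5 + 46·3/20 + 39·3/20 + 38·1/5 + 32·3/10
 = 49/5 + 69/10 + 117/20 + 38/5 + 48/5
 = 159/4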